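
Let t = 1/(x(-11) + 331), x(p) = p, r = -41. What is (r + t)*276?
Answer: -905211/80 ≈ -11315.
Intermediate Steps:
t = 1/320 (t = 1/(-11 + 331) = 1/320 ≈ 0.0031250)
(r + t)*276 = (-41 + 1/320)*276 = -13119/320*276 = -905211/80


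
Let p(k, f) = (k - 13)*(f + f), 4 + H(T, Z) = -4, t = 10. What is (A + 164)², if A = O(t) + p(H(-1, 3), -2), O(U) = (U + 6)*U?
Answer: 166464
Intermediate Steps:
H(T, Z) = -8 (H(T, Z) = -4 - 4 = -8)
p(k, f) = 2*f*(-13 + k) (p(k, f) = (-13 + k)*(2*f) = 2*f*(-13 + k))
O(U) = U*(6 + U) (O(U) = (6 + U)*U = U*(6 + U))
A = 244 (A = 10*(6 + 10) + 2*(-2)*(-13 - 8) = 10*16 + 2*(-2)*(-21) = 160 + 84 = 244)
(A + 164)² = (244 + 164)² = 408² = 166464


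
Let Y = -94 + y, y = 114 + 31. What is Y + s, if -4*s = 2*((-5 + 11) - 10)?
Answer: 53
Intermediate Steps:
y = 145
s = 2 (s = -((-5 + 11) - 10)/2 = -(6 - 10)/2 = -(-4)/2 = -¼*(-8) = 2)
Y = 51 (Y = -94 + 145 = 51)
Y + s = 51 + 2 = 53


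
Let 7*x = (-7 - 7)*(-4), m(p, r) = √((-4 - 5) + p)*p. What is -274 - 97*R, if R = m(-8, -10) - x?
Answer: 502 + 776*I*√17 ≈ 502.0 + 3199.5*I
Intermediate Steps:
m(p, r) = p*√(-9 + p) (m(p, r) = √(-9 + p)*p = p*√(-9 + p))
x = 8 (x = ((-7 - 7)*(-4))/7 = (-14*(-4))/7 = (⅐)*56 = 8)
R = -8 - 8*I*√17 (R = -8*√(-9 - 8) - 1*8 = -8*I*√17 - 8 = -8 - 8*I*√17 ≈ -8.0 - 32.985*I)
-274 - 97*R = -274 - 97*(-8 - 8*I*√17) = -274 + (776 + 776*I*√17) = 502 + 776*I*√17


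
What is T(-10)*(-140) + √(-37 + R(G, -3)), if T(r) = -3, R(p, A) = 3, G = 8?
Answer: 420 + I*√34 ≈ 420.0 + 5.831*I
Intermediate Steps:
T(-10)*(-140) + √(-37 + R(G, -3)) = -3*(-140) + √(-37 + 3) = 420 + √(-34) = 420 + I*√34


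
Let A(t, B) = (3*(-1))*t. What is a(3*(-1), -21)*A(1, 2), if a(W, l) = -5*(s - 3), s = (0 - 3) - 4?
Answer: -150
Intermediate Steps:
A(t, B) = -3*t
s = -7 (s = -3 - 4 = -7)
a(W, l) = 50 (a(W, l) = -5*(-7 - 3) = -5*(-10) = 50)
a(3*(-1), -21)*A(1, 2) = 50*(-3*1) = 50*(-3) = -150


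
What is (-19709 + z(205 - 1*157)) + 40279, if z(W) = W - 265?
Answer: 20353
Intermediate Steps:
z(W) = -265 + W
(-19709 + z(205 - 1*157)) + 40279 = (-19709 + (-265 + (205 - 1*157))) + 40279 = (-19709 + (-265 + (205 - 157))) + 40279 = (-19709 + (-265 + 48)) + 40279 = (-19709 - 217) + 40279 = -19926 + 40279 = 20353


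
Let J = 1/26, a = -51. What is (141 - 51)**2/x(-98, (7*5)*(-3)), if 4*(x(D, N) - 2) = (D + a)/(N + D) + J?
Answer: 171007200/46301 ≈ 3693.4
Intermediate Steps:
J = 1/26 ≈ 0.038462
x(D, N) = 209/104 + (-51 + D)/(4*(D + N)) (x(D, N) = 2 + ((D - 51)/(N + D) + 1/26)/4 = 2 + ((-51 + D)/(D + N) + 1/26)/4 = 2 + (1/26 + (-51 + D)/(D + N))/4 = 2 + (1/104 + (-51 + D)/(4*(D + N))) = 209/104 + (-51 + D)/(4*(D + N)))
(141 - 51)**2/x(-98, (7*5)*(-3)) = (141 - 51)**2/(((-1326 + 209*((7*5)*(-3)) + 235*(-98))/(104*(-98 + (7*5)*(-3))))) = 90**2/(((-1326 + 209*(35*(-3)) - 23030)/(104*(-98 + 35*(-3))))) = 8100/(((-1326 + 209*(-105) - 23030)/(104*(-98 - 105)))) = 8100/(((1/104)*(-1326 - 21945 - 23030)/(-203))) = 8100/(((1/104)*(-1/203)*(-46301))) = 8100/(46301/21112) = 8100*(21112/46301) = 171007200/46301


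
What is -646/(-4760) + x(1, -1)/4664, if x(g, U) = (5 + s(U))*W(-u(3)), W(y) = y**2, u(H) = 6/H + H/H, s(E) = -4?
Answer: 22469/163240 ≈ 0.13764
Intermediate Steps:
u(H) = 1 + 6/H (u(H) = 6/H + 1 = 1 + 6/H)
x(g, U) = 9 (x(g, U) = (5 - 4)*(-(6 + 3)/3)**2 = 1*(-9/3)**2 = 1*(-1*3)**2 = 1*(-3)**2 = 1*9 = 9)
-646/(-4760) + x(1, -1)/4664 = -646/(-4760) + 9/4664 = -646*(-1/4760) + 9*(1/4664) = 19/140 + 9/4664 = 22469/163240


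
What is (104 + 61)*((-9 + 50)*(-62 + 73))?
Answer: 74415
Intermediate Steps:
(104 + 61)*((-9 + 50)*(-62 + 73)) = 165*(41*11) = 165*451 = 74415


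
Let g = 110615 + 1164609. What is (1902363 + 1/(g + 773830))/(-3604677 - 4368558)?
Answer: -3898044514603/16337589069690 ≈ -0.23859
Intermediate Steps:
g = 1275224
(1902363 + 1/(g + 773830))/(-3604677 - 4368558) = (1902363 + 1/(1275224 + 773830))/(-3604677 - 4368558) = (1902363 + 1/2049054)/(-7973235) = (1902363 + 1/2049054)*(-1/7973235) = (3898044514603/2049054)*(-1/7973235) = -3898044514603/16337589069690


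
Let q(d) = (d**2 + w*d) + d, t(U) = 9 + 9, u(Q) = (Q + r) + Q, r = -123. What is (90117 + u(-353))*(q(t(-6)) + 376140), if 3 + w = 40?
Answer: 33674790624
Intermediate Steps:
u(Q) = -123 + 2*Q (u(Q) = (Q - 123) + Q = (-123 + Q) + Q = -123 + 2*Q)
w = 37 (w = -3 + 40 = 37)
t(U) = 18
q(d) = d**2 + 38*d (q(d) = (d**2 + 37*d) + d = d**2 + 38*d)
(90117 + u(-353))*(q(t(-6)) + 376140) = (90117 + (-123 + 2*(-353)))*(18*(38 + 18) + 376140) = (90117 + (-123 - 706))*(18*56 + 376140) = (90117 - 829)*(1008 + 376140) = 89288*377148 = 33674790624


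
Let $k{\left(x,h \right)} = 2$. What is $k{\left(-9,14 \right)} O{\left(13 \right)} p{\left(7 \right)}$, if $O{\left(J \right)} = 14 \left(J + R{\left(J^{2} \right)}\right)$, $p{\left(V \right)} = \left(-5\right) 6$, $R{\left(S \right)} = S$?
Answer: $-152880$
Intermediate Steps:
$p{\left(V \right)} = -30$
$O{\left(J \right)} = 14 J + 14 J^{2}$ ($O{\left(J \right)} = 14 \left(J + J^{2}\right) = 14 J + 14 J^{2}$)
$k{\left(-9,14 \right)} O{\left(13 \right)} p{\left(7 \right)} = 2 \cdot 14 \cdot 13 \left(1 + 13\right) \left(-30\right) = 2 \cdot 14 \cdot 13 \cdot 14 \left(-30\right) = 2 \cdot 2548 \left(-30\right) = 5096 \left(-30\right) = -152880$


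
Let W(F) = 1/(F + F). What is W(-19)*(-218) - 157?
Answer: -2874/19 ≈ -151.26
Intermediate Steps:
W(F) = 1/(2*F)
W(-19)*(-218) - 157 = ((1/2)/(-19))*(-218) - 157 = ((1/2)*(-1/19))*(-218) - 157 = -1/38*(-218) - 157 = 109/19 - 157 = -2874/19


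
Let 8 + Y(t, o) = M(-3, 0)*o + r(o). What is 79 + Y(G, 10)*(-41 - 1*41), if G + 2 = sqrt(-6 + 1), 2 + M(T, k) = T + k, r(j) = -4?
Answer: 5163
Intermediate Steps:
M(T, k) = -2 + T + k (M(T, k) = -2 + (T + k) = -2 + T + k)
G = -2 + I*sqrt(5) (G = -2 + sqrt(-6 + 1) = -2 + sqrt(-5) = -2 + I*sqrt(5) ≈ -2.0 + 2.2361*I)
Y(t, o) = -12 - 5*o (Y(t, o) = -8 + ((-2 - 3 + 0)*o - 4) = -8 + (-5*o - 4) = -8 + (-4 - 5*o) = -12 - 5*o)
79 + Y(G, 10)*(-41 - 1*41) = 79 + (-12 - 5*10)*(-41 - 1*41) = 79 + (-12 - 50)*(-41 - 41) = 79 - 62*(-82) = 79 + 5084 = 5163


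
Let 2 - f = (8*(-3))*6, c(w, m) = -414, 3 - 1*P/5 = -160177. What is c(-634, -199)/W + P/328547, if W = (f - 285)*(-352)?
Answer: 19525208371/8037573808 ≈ 2.4292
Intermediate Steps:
P = 800900 (P = 15 - 5*(-160177) = 15 + 800885 = 800900)
f = 146 (f = 2 - 8*(-3)*6 = 2 - (-24)*6 = 2 - 1*(-144) = 2 + 144 = 146)
W = 48928 (W = (146 - 285)*(-352) = -139*(-352) = 48928)
c(-634, -199)/W + P/328547 = -414/48928 + 800900/328547 = -414*1/48928 + 800900*(1/328547) = -207/24464 + 800900/328547 = 19525208371/8037573808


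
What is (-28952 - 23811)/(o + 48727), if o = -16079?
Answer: -52763/32648 ≈ -1.6161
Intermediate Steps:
(-28952 - 23811)/(o + 48727) = (-28952 - 23811)/(-16079 + 48727) = -52763/32648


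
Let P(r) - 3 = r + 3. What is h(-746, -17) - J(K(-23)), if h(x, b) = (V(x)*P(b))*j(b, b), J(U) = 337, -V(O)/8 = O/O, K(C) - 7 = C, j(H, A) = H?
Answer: -1833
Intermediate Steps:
P(r) = 6 + r (P(r) = 3 + (r + 3) = 3 + (3 + r) = 6 + r)
K(C) = 7 + C
V(O) = -8 (V(O) = -8*O/O = -8*1 = -8)
h(x, b) = b*(-48 - 8*b) (h(x, b) = (-8*(6 + b))*b = (-48 - 8*b)*b = b*(-48 - 8*b))
h(-746, -17) - J(K(-23)) = -8*(-17)*(6 - 17) - 1*337 = -8*(-17)*(-11) - 337 = -1496 - 337 = -1833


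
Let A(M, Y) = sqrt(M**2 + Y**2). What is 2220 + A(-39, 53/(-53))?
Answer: 2220 + sqrt(1522) ≈ 2259.0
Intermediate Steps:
2220 + A(-39, 53/(-53)) = 2220 + sqrt((-39)**2 + (53/(-53))**2) = 2220 + sqrt(1521 + (53*(-1/53))**2) = 2220 + sqrt(1521 + (-1)**2) = 2220 + sqrt(1521 + 1) = 2220 + sqrt(1522)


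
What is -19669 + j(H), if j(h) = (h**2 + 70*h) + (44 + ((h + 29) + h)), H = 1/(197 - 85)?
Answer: -245804159/12544 ≈ -19595.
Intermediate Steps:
H = 1/112 ≈ 0.0089286
j(h) = 73 + h**2 + 72*h (j(h) = (h**2 + 70*h) + (44 + ((29 + h) + h)) = (h**2 + 70*h) + (44 + (29 + 2*h)) = (h**2 + 70*h) + (73 + 2*h) = 73 + h**2 + 72*h)
-19669 + j(H) = -19669 + (73 + (1/112)**2 + 72*(1/112)) = -19669 + (73 + 1/12544 + 9/14) = -19669 + 923777/12544 = -245804159/12544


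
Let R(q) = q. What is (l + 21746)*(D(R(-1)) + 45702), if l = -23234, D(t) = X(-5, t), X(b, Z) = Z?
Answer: -68003088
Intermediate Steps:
D(t) = t
(l + 21746)*(D(R(-1)) + 45702) = (-23234 + 21746)*(-1 + 45702) = -1488*45701 = -68003088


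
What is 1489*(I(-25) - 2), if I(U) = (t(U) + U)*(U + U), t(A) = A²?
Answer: -44672978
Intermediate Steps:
I(U) = 2*U*(U + U²) (I(U) = (U² + U)*(U + U) = (U + U²)*(2*U) = 2*U*(U + U²))
1489*(I(-25) - 2) = 1489*(2*(-25)²*(1 - 25) - 2) = 1489*(2*625*(-24) - 2) = 1489*(-30000 - 2) = 1489*(-30002) = -44672978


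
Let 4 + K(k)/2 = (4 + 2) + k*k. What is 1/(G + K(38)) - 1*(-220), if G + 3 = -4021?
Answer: 249039/1132 ≈ 220.00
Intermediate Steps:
K(k) = 4 + 2*k² (K(k) = -8 + 2*((4 + 2) + k*k) = -8 + 2*(6 + k²) = -8 + (12 + 2*k²) = 4 + 2*k²)
G = -4024 (G = -3 - 4021 = -4024)
1/(G + K(38)) - 1*(-220) = 1/(-4024 + (4 + 2*38²)) - 1*(-220) = 1/(-4024 + (4 + 2*1444)) + 220 = 1/(-4024 + (4 + 2888)) + 220 = 1/(-4024 + 2892) + 220 = 1/(-1132) + 220 = -1/1132 + 220 = 249039/1132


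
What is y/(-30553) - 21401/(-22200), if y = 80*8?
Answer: 639656753/678276600 ≈ 0.94306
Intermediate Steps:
y = 640
y/(-30553) - 21401/(-22200) = 640/(-30553) - 21401/(-22200) = 640*(-1/30553) - 21401*(-1/22200) = -640/30553 + 21401/22200 = 639656753/678276600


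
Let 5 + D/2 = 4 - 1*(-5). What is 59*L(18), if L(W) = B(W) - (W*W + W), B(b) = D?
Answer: -19706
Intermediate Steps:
D = 8 (D = -10 + 2*(4 - 1*(-5)) = -10 + 2*(4 + 5) = -10 + 2*9 = -10 + 18 = 8)
B(b) = 8
L(W) = 8 - W - W**2 (L(W) = 8 - (W*W + W) = 8 - (W**2 + W) = 8 - (W + W**2) = 8 + (-W - W**2) = 8 - W - W**2)
59*L(18) = 59*(8 - 1*18 - 1*18**2) = 59*(8 - 18 - 1*324) = 59*(8 - 18 - 324) = 59*(-334) = -19706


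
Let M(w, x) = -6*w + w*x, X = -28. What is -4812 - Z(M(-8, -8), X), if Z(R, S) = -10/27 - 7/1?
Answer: -129725/27 ≈ -4804.6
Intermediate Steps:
Z(R, S) = -199/27 (Z(R, S) = -10*1/27 - 7*1 = -10/27 - 7 = -199/27)
-4812 - Z(M(-8, -8), X) = -4812 - 1*(-199/27) = -4812 + 199/27 = -129725/27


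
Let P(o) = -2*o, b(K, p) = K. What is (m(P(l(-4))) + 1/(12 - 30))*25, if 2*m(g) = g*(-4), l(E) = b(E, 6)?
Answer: -7225/18 ≈ -401.39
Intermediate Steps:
l(E) = E
m(g) = -2*g (m(g) = (g*(-4))/2 = (-4*g)/2 = -2*g)
(m(P(l(-4))) + 1/(12 - 30))*25 = (-(-4)*(-4) + 1/(12 - 30))*25 = (-2*8 + 1/(-18))*25 = (-16 - 1/18)*25 = -289/18*25 = -7225/18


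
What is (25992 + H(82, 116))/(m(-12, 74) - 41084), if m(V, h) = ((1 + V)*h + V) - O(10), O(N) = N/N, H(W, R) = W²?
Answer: -32716/41911 ≈ -0.78061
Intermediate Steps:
O(N) = 1
m(V, h) = -1 + V + h*(1 + V) (m(V, h) = ((1 + V)*h + V) - 1*1 = (h*(1 + V) + V) - 1 = (V + h*(1 + V)) - 1 = -1 + V + h*(1 + V))
(25992 + H(82, 116))/(m(-12, 74) - 41084) = (25992 + 82²)/((-1 - 12 + 74 - 12*74) - 41084) = (25992 + 6724)/((-1 - 12 + 74 - 888) - 41084) = 32716/(-827 - 41084) = 32716/(-41911) = 32716*(-1/41911) = -32716/41911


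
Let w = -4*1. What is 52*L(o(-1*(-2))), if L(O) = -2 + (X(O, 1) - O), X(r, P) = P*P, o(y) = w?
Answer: 156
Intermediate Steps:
w = -4
o(y) = -4
X(r, P) = P**2
L(O) = -1 - O (L(O) = -2 + (1**2 - O) = -2 + (1 - O) = -1 - O)
52*L(o(-1*(-2))) = 52*(-1 - 1*(-4)) = 52*(-1 + 4) = 52*3 = 156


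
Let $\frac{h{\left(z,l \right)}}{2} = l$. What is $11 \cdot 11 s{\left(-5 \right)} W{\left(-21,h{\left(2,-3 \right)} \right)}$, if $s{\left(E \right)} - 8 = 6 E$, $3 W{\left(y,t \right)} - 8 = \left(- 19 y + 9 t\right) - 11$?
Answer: $-303468$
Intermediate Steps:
$h{\left(z,l \right)} = 2 l$
$W{\left(y,t \right)} = -1 + 3 t - \frac{19 y}{3}$ ($W{\left(y,t \right)} = \frac{8}{3} + \frac{\left(- 19 y + 9 t\right) - 11}{3} = \frac{8}{3} + \frac{-11 - 19 y + 9 t}{3} = \frac{8}{3} - \left(\frac{11}{3} - 3 t + \frac{19 y}{3}\right) = -1 + 3 t - \frac{19 y}{3}$)
$s{\left(E \right)} = 8 + 6 E$
$11 \cdot 11 s{\left(-5 \right)} W{\left(-21,h{\left(2,-3 \right)} \right)} = 11 \cdot 11 \left(8 + 6 \left(-5\right)\right) \left(-1 + 3 \cdot 2 \left(-3\right) - -133\right) = 121 \left(8 - 30\right) \left(-1 + 3 \left(-6\right) + 133\right) = 121 \left(-22\right) \left(-1 - 18 + 133\right) = \left(-2662\right) 114 = -303468$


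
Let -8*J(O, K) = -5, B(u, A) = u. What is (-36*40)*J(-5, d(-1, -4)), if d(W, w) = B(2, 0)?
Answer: -900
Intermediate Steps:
d(W, w) = 2
J(O, K) = 5/8 (J(O, K) = -⅛*(-5) = 5/8)
(-36*40)*J(-5, d(-1, -4)) = -36*40*(5/8) = -1440*5/8 = -900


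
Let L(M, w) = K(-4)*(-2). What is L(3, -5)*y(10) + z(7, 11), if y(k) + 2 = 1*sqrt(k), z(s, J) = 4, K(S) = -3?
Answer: -8 + 6*sqrt(10) ≈ 10.974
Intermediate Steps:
y(k) = -2 + sqrt(k) (y(k) = -2 + 1*sqrt(k) = -2 + sqrt(k))
L(M, w) = 6 (L(M, w) = -3*(-2) = 6)
L(3, -5)*y(10) + z(7, 11) = 6*(-2 + sqrt(10)) + 4 = (-12 + 6*sqrt(10)) + 4 = -8 + 6*sqrt(10)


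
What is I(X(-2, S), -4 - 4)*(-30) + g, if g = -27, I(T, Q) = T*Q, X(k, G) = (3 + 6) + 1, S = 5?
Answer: 2373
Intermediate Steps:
X(k, G) = 10 (X(k, G) = 9 + 1 = 10)
I(T, Q) = Q*T
I(X(-2, S), -4 - 4)*(-30) + g = ((-4 - 4)*10)*(-30) - 27 = -8*10*(-30) - 27 = -80*(-30) - 27 = 2400 - 27 = 2373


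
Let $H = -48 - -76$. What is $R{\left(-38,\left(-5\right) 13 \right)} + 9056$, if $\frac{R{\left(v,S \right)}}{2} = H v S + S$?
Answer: $147246$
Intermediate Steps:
$H = 28$ ($H = -48 + 76 = 28$)
$R{\left(v,S \right)} = 2 S + 56 S v$ ($R{\left(v,S \right)} = 2 \left(28 v S + S\right) = 2 \left(28 S v + S\right) = 2 \left(S + 28 S v\right) = 2 S + 56 S v$)
$R{\left(-38,\left(-5\right) 13 \right)} + 9056 = 2 \left(\left(-5\right) 13\right) \left(1 + 28 \left(-38\right)\right) + 9056 = 2 \left(-65\right) \left(1 - 1064\right) + 9056 = 2 \left(-65\right) \left(-1063\right) + 9056 = 138190 + 9056 = 147246$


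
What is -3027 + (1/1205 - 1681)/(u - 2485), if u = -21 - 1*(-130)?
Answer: -2166129389/715770 ≈ -3026.3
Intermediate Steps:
u = 109 (u = -21 + 130 = 109)
-3027 + (1/1205 - 1681)/(u - 2485) = -3027 + (1/1205 - 1681)/(109 - 2485) = -3027 + (1/1205 - 1681)/(-2376) = -3027 - 2025604/1205*(-1/2376) = -3027 + 506401/715770 = -2166129389/715770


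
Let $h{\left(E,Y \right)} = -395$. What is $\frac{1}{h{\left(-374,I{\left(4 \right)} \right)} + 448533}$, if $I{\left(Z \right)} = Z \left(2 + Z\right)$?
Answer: $\frac{1}{448138} \approx 2.2315 \cdot 10^{-6}$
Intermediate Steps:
$\frac{1}{h{\left(-374,I{\left(4 \right)} \right)} + 448533} = \frac{1}{-395 + 448533} = \frac{1}{448138}$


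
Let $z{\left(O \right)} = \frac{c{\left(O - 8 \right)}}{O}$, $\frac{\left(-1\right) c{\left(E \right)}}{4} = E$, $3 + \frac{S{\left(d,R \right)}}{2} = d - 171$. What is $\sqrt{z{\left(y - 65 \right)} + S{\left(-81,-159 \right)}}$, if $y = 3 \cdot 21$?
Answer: $i \sqrt{530} \approx 23.022 i$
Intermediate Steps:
$y = 63$
$S{\left(d,R \right)} = -348 + 2 d$ ($S{\left(d,R \right)} = -6 + 2 \left(d - 171\right) = -6 + 2 \left(-171 + d\right) = -6 + \left(-342 + 2 d\right) = -348 + 2 d$)
$c{\left(E \right)} = - 4 E$
$z{\left(O \right)} = \frac{32 - 4 O}{O}$ ($z{\left(O \right)} = \frac{\left(-4\right) \left(O - 8\right)}{O} = \frac{\left(-4\right) \left(-8 + O\right)}{O} = \frac{32 - 4 O}{O}$)
$\sqrt{z{\left(y - 65 \right)} + S{\left(-81,-159 \right)}} = \sqrt{\left(-4 + \frac{32}{63 - 65}\right) + \left(-348 + 2 \left(-81\right)\right)} = \sqrt{\left(-4 + \frac{32}{63 - 65}\right) - 510} = \sqrt{\left(-4 + \frac{32}{-2}\right) - 510} = \sqrt{\left(-4 + 32 \left(- \frac{1}{2}\right)\right) - 510} = \sqrt{\left(-4 - 16\right) - 510} = \sqrt{-20 - 510} = \sqrt{-530} = i \sqrt{530}$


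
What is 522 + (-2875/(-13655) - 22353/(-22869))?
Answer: 10891943492/20818413 ≈ 523.19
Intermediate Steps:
522 + (-2875/(-13655) - 22353/(-22869)) = 522 + (-2875*(-1/13655) - 22353*(-1/22869)) = 522 + (575/2731 + 7451/7623) = 522 + 24731906/20818413 = 10891943492/20818413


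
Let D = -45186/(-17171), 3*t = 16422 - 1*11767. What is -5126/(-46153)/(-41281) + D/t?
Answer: 257861067755464/152287907268692965 ≈ 0.0016932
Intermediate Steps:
t = 4655/3 (t = (16422 - 1*11767)/3 = (16422 - 11767)/3 = (1/3)*4655 = 4655/3 ≈ 1551.7)
D = 45186/17171 (D = -45186*(-1/17171) = 45186/17171 ≈ 2.6315)
-5126/(-46153)/(-41281) + D/t = -5126/(-46153)/(-41281) + 45186/(17171*(4655/3)) = -5126*(-1/46153)*(-1/41281) + (45186/17171)*(3/4655) = (5126/46153)*(-1/41281) + 135558/79931005 = -5126/1905241993 + 135558/79931005 = 257861067755464/152287907268692965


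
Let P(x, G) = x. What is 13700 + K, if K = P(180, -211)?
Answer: 13880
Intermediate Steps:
K = 180
13700 + K = 13700 + 180 = 13880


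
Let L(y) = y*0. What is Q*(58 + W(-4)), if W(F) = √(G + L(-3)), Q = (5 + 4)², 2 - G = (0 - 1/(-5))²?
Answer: 24057/5 ≈ 4811.4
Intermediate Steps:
L(y) = 0
G = 49/25 (G = 2 - (0 - 1/(-5))² = 2 - (0 - 1*(-⅕))² = 2 - (0 + ⅕)² = 2 - (⅕)² = 2 - 1*1/25 = 2 - 1/25 = 49/25 ≈ 1.9600)
Q = 81 (Q = 9² = 81)
W(F) = 7/5 (W(F) = √(49/25 + 0) = √(49/25) = 7/5)
Q*(58 + W(-4)) = 81*(58 + 7/5) = 81*(297/5) = 24057/5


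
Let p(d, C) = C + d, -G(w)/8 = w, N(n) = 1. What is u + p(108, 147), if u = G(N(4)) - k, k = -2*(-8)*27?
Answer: -185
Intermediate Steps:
G(w) = -8*w
k = 432 (k = 16*27 = 432)
u = -440 (u = -8*1 - 1*432 = -8 - 432 = -440)
u + p(108, 147) = -440 + (147 + 108) = -440 + 255 = -185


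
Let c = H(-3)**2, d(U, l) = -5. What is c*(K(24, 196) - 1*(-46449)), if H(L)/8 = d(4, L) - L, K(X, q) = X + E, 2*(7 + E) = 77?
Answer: 11905152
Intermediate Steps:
E = 63/2 (E = -7 + (1/2)*77 = -7 + 77/2 = 63/2 ≈ 31.500)
K(X, q) = 63/2 + X (K(X, q) = X + 63/2 = 63/2 + X)
H(L) = -40 - 8*L (H(L) = 8*(-5 - L) = -40 - 8*L)
c = 256 (c = (-40 - 8*(-3))**2 = (-40 + 24)**2 = (-16)**2 = 256)
c*(K(24, 196) - 1*(-46449)) = 256*((63/2 + 24) - 1*(-46449)) = 256*(111/2 + 46449) = 256*(93009/2) = 11905152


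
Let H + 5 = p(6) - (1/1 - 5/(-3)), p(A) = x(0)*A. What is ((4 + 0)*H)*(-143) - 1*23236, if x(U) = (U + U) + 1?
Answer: -66848/3 ≈ -22283.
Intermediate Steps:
x(U) = 1 + 2*U (x(U) = 2*U + 1 = 1 + 2*U)
p(A) = A (p(A) = (1 + 2*0)*A = (1 + 0)*A = 1*A = A)
H = -5/3 (H = -5 + (6 - (1/1 - 5/(-3))) = -5 + (6 - (1*1 - 5*(-⅓))) = -5 + (6 - (1 + 5/3)) = -5 + (6 - 1*8/3) = -5 + (6 - 8/3) = -5 + 10/3 = -5/3 ≈ -1.6667)
((4 + 0)*H)*(-143) - 1*23236 = ((4 + 0)*(-5/3))*(-143) - 1*23236 = (4*(-5/3))*(-143) - 23236 = -20/3*(-143) - 23236 = 2860/3 - 23236 = -66848/3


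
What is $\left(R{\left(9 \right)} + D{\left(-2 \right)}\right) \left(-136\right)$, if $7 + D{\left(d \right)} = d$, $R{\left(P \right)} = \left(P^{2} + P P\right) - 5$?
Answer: $-20128$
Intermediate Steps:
$R{\left(P \right)} = -5 + 2 P^{2}$ ($R{\left(P \right)} = \left(P^{2} + P^{2}\right) - 5 = 2 P^{2} - 5 = -5 + 2 P^{2}$)
$D{\left(d \right)} = -7 + d$
$\left(R{\left(9 \right)} + D{\left(-2 \right)}\right) \left(-136\right) = \left(\left(-5 + 2 \cdot 9^{2}\right) - 9\right) \left(-136\right) = \left(\left(-5 + 2 \cdot 81\right) - 9\right) \left(-136\right) = \left(\left(-5 + 162\right) - 9\right) \left(-136\right) = \left(157 - 9\right) \left(-136\right) = 148 \left(-136\right) = -20128$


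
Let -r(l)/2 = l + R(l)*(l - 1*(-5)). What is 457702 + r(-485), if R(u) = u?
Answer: -6928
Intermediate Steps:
r(l) = -2*l - 2*l*(5 + l) (r(l) = -2*(l + l*(l - 1*(-5))) = -2*(l + l*(l + 5)) = -2*(l + l*(5 + l)) = -2*l - 2*l*(5 + l))
457702 + r(-485) = 457702 + 2*(-485)*(-6 - 1*(-485)) = 457702 + 2*(-485)*(-6 + 485) = 457702 + 2*(-485)*479 = 457702 - 464630 = -6928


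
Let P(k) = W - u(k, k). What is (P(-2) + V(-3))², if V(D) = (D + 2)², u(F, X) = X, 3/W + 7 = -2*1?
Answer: 64/9 ≈ 7.1111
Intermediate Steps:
W = -⅓ (W = 3/(-7 - 2*1) = 3/(-7 - 2) = 3/(-9) = 3*(-⅑) = -⅓ ≈ -0.33333)
P(k) = -⅓ - k
V(D) = (2 + D)²
(P(-2) + V(-3))² = ((-⅓ - 1*(-2)) + (2 - 3)²)² = ((-⅓ + 2) + (-1)²)² = (5/3 + 1)² = (8/3)² = 64/9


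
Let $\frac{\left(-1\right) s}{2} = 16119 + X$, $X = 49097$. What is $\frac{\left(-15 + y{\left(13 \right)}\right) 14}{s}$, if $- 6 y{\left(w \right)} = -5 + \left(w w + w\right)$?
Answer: $\frac{623}{130432} \approx 0.0047764$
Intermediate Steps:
$y{\left(w \right)} = \frac{5}{6} - \frac{w}{6} - \frac{w^{2}}{6}$ ($y{\left(w \right)} = - \frac{-5 + \left(w w + w\right)}{6} = - \frac{-5 + \left(w^{2} + w\right)}{6} = - \frac{-5 + \left(w + w^{2}\right)}{6} = - \frac{-5 + w + w^{2}}{6} = \frac{5}{6} - \frac{w}{6} - \frac{w^{2}}{6}$)
$s = -130432$ ($s = - 2 \left(16119 + 49097\right) = \left(-2\right) 65216 = -130432$)
$\frac{\left(-15 + y{\left(13 \right)}\right) 14}{s} = \frac{\left(-15 - \left(\frac{4}{3} + \frac{169}{6}\right)\right) 14}{-130432} = \left(-15 - \frac{59}{2}\right) 14 \left(- \frac{1}{130432}\right) = \left(- \frac{89}{2}\right) 14 \left(- \frac{1}{130432}\right) = \left(-623\right) \left(- \frac{1}{130432}\right) = \frac{623}{130432}$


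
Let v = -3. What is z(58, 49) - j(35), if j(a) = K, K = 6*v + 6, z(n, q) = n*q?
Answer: 2854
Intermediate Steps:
K = -12 (K = 6*(-3) + 6 = -18 + 6 = -12)
j(a) = -12
z(58, 49) - j(35) = 58*49 - 1*(-12) = 2842 + 12 = 2854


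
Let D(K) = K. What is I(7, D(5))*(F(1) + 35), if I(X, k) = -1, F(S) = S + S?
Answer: -37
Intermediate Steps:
F(S) = 2*S
I(7, D(5))*(F(1) + 35) = -(2*1 + 35) = -(2 + 35) = -1*37 = -37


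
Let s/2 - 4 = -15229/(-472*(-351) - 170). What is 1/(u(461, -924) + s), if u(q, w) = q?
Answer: 82751/38794990 ≈ 0.0021330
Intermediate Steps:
s = 646779/82751 (s = 8 + 2*(-15229/(-472*(-351) - 170)) = 8 + 2*(-15229/(165672 - 170)) = 8 + 2*(-15229/165502) = 8 - 15229/82751 = 646779/82751 ≈ 7.8160)
1/(u(461, -924) + s) = 1/(461 + 646779/82751) = 1/(38794990/82751) = 82751/38794990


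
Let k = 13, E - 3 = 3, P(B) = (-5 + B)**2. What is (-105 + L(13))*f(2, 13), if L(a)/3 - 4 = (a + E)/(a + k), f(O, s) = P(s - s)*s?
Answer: -59025/2 ≈ -29513.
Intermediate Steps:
E = 6 (E = 3 + 3 = 6)
f(O, s) = 25*s (f(O, s) = (-5 + (s - s))**2*s = (-5 + 0)**2*s = (-5)**2*s = 25*s)
L(a) = 12 + 3*(6 + a)/(13 + a) (L(a) = 12 + 3*((a + 6)/(a + 13)) = 12 + 3*((6 + a)/(13 + a)) = 12 + 3*(6 + a)/(13 + a))
(-105 + L(13))*f(2, 13) = (-105 + 3*(58 + 5*13)/(13 + 13))*(25*13) = (-105 + 3*(58 + 65)/26)*325 = (-105 + 3*(1/26)*123)*325 = (-105 + 369/26)*325 = -2361/26*325 = -59025/2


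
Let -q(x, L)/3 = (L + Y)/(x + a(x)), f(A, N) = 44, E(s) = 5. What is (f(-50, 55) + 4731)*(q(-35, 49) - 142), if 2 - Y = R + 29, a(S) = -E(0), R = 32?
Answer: -2726525/4 ≈ -6.8163e+5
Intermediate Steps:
a(S) = -5 (a(S) = -1*5 = -5)
Y = -59 (Y = 2 - (32 + 29) = 2 - 1*61 = 2 - 61 = -59)
q(x, L) = -3*(-59 + L)/(-5 + x) (q(x, L) = -3*(L - 59)/(x - 5) = -3*(-59 + L)/(-5 + x))
(f(-50, 55) + 4731)*(q(-35, 49) - 142) = (44 + 4731)*(3*(59 - 1*49)/(-5 - 35) - 142) = 4775*(3*(59 - 49)/(-40) - 142) = 4775*(3*(-1/40)*10 - 142) = 4775*(-¾ - 142) = 4775*(-571/4) = -2726525/4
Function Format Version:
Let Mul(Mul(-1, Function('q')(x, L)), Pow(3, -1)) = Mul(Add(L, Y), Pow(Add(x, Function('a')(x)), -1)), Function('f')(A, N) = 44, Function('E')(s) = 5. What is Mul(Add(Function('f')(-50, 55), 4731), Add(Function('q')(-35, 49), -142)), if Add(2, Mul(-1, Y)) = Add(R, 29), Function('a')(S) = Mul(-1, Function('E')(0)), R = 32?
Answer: Rational(-2726525, 4) ≈ -6.8163e+5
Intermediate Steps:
Function('a')(S) = -5 (Function('a')(S) = Mul(-1, 5) = -5)
Y = -59 (Y = Add(2, Mul(-1, Add(32, 29))) = Add(2, Mul(-1, 61)) = Add(2, -61) = -59)
Function('q')(x, L) = Mul(-3, Pow(Add(-5, x), -1), Add(-59, L)) (Function('q')(x, L) = Mul(-3, Mul(Add(L, -59), Pow(Add(x, -5), -1))) = Mul(-3, Mul(Add(-59, L), Pow(Add(-5, x), -1))) = Mul(-3, Mul(Pow(Add(-5, x), -1), Add(-59, L))) = Mul(-3, Pow(Add(-5, x), -1), Add(-59, L)))
Mul(Add(Function('f')(-50, 55), 4731), Add(Function('q')(-35, 49), -142)) = Mul(Add(44, 4731), Add(Mul(3, Pow(Add(-5, -35), -1), Add(59, Mul(-1, 49))), -142)) = Mul(4775, Add(Mul(3, Pow(-40, -1), Add(59, -49)), -142)) = Mul(4775, Add(Mul(3, Rational(-1, 40), 10), -142)) = Mul(4775, Add(Rational(-3, 4), -142)) = Mul(4775, Rational(-571, 4)) = Rational(-2726525, 4)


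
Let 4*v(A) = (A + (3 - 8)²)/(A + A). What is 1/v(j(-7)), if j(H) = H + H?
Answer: -112/11 ≈ -10.182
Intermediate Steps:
j(H) = 2*H
v(A) = (25 + A)/(8*A) (v(A) = ((A + (3 - 8)²)/(A + A))/4 = ((A + (-5)²)/((2*A)))/4 = ((A + 25)*(1/(2*A)))/4 = ((25 + A)*(1/(2*A)))/4 = ((25 + A)/(2*A))/4 = (25 + A)/(8*A))
1/v(j(-7)) = 1/((25 + 2*(-7))/(8*((2*(-7))))) = 1/((⅛)*(25 - 14)/(-14)) = 1/((⅛)*(-1/14)*11) = 1/(-11/112) = -112/11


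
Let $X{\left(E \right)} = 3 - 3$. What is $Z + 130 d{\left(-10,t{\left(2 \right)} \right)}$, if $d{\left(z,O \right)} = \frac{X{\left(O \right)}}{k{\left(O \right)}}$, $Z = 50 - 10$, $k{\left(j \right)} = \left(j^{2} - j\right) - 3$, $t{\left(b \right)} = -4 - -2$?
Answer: $40$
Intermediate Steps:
$X{\left(E \right)} = 0$
$t{\left(b \right)} = -2$ ($t{\left(b \right)} = -4 + 2 = -2$)
$k{\left(j \right)} = -3 + j^{2} - j$
$Z = 40$ ($Z = 50 - 10 = 40$)
$d{\left(z,O \right)} = 0$ ($d{\left(z,O \right)} = \frac{0}{-3 + O^{2} - O} = 0$)
$Z + 130 d{\left(-10,t{\left(2 \right)} \right)} = 40 + 130 \cdot 0 = 40 + 0 = 40$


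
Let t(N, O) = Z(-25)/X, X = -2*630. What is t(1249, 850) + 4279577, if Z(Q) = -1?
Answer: 5392267021/1260 ≈ 4.2796e+6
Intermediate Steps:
X = -1260
t(N, O) = 1/1260 (t(N, O) = -1/(-1260) = -1*(-1/1260) = 1/1260)
t(1249, 850) + 4279577 = 1/1260 + 4279577 = 5392267021/1260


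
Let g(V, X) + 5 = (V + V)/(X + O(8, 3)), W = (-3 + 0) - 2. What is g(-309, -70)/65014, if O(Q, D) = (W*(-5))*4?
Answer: -64/162535 ≈ -0.00039376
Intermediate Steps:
W = -5 (W = -3 - 2 = -5)
O(Q, D) = 100 (O(Q, D) = -5*(-5)*4 = 25*4 = 100)
g(V, X) = -5 + 2*V/(100 + X) (g(V, X) = -5 + (V + V)/(X + 100) = -5 + (2*V)/(100 + X) = -5 + 2*V/(100 + X))
g(-309, -70)/65014 = ((-500 - 5*(-70) + 2*(-309))/(100 - 70))/65014 = ((-500 + 350 - 618)/30)*(1/65014) = ((1/30)*(-768))*(1/65014) = -128/5*1/65014 = -64/162535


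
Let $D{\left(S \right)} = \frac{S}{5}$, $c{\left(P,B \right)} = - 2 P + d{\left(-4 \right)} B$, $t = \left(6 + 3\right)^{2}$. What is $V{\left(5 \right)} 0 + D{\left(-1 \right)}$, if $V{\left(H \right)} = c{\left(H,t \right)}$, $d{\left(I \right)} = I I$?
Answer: $- \frac{1}{5} \approx -0.2$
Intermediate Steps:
$d{\left(I \right)} = I^{2}$
$t = 81$ ($t = 9^{2} = 81$)
$c{\left(P,B \right)} = - 2 P + 16 B$ ($c{\left(P,B \right)} = - 2 P + \left(-4\right)^{2} B = - 2 P + 16 B$)
$D{\left(S \right)} = \frac{S}{5}$ ($D{\left(S \right)} = S \frac{1}{5} = \frac{S}{5}$)
$V{\left(H \right)} = 1296 - 2 H$ ($V{\left(H \right)} = - 2 H + 16 \cdot 81 = - 2 H + 1296 = 1296 - 2 H$)
$V{\left(5 \right)} 0 + D{\left(-1 \right)} = \left(1296 - 10\right) 0 + \frac{1}{5} \left(-1\right) = \left(1296 - 10\right) 0 - \frac{1}{5} = 1286 \cdot 0 - \frac{1}{5} = 0 - \frac{1}{5} = - \frac{1}{5}$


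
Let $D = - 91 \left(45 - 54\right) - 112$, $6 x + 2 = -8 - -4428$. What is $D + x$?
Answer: $\frac{4330}{3} \approx 1443.3$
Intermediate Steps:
$x = \frac{2209}{3}$ ($x = - \frac{1}{3} + \frac{-8 - -4428}{6} = - \frac{1}{3} + \frac{-8 + 4428}{6} = - \frac{1}{3} + \frac{1}{6} \cdot 4420 = - \frac{1}{3} + \frac{2210}{3} = \frac{2209}{3} \approx 736.33$)
$D = 707$ ($D = - 91 \left(45 - 54\right) - 112 = \left(-91\right) \left(-9\right) - 112 = 819 - 112 = 707$)
$D + x = 707 + \frac{2209}{3} = \frac{4330}{3}$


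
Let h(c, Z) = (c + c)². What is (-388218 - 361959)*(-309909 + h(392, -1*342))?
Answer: -228614190219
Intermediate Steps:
h(c, Z) = 4*c² (h(c, Z) = (2*c)² = 4*c²)
(-388218 - 361959)*(-309909 + h(392, -1*342)) = (-388218 - 361959)*(-309909 + 4*392²) = -750177*(-309909 + 4*153664) = -750177*(-309909 + 614656) = -750177*304747 = -228614190219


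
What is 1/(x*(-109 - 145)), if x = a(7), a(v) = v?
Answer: -1/1778 ≈ -0.00056243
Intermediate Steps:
x = 7
1/(x*(-109 - 145)) = 1/(7*(-109 - 145)) = 1/(7*(-254)) = 1/(-1778) = -1/1778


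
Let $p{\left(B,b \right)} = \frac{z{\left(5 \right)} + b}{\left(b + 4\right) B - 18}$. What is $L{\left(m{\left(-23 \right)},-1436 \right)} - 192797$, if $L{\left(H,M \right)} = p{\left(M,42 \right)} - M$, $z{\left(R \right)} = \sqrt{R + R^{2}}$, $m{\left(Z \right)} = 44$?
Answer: $- \frac{6321993378}{33037} - \frac{\sqrt{30}}{66074} \approx -1.9136 \cdot 10^{5}$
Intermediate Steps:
$p{\left(B,b \right)} = \frac{b + \sqrt{30}}{-18 + B \left(4 + b\right)}$ ($p{\left(B,b \right)} = \frac{\sqrt{5 \left(1 + 5\right)} + b}{\left(b + 4\right) B - 18} = \frac{\sqrt{5 \cdot 6} + b}{\left(4 + b\right) B - 18} = \frac{\sqrt{30} + b}{B \left(4 + b\right) - 18} = \frac{b + \sqrt{30}}{-18 + B \left(4 + b\right)}$)
$L{\left(H,M \right)} = - M + \frac{42 + \sqrt{30}}{-18 + 46 M}$ ($L{\left(H,M \right)} = \frac{42 + \sqrt{30}}{-18 + 4 M + M 42} - M = \frac{42 + \sqrt{30}}{-18 + 4 M + 42 M} - M = \frac{42 + \sqrt{30}}{-18 + 46 M} - M = - M + \frac{42 + \sqrt{30}}{-18 + 46 M}$)
$L{\left(m{\left(-23 \right)},-1436 \right)} - 192797 = \frac{42 + \sqrt{30} - - 2872 \left(-9 + 23 \left(-1436\right)\right)}{2 \left(-9 + 23 \left(-1436\right)\right)} - 192797 = \frac{42 + \sqrt{30} - - 2872 \left(-9 - 33028\right)}{2 \left(-9 - 33028\right)} - 192797 = \frac{42 + \sqrt{30} - \left(-2872\right) \left(-33037\right)}{2 \left(-33037\right)} - 192797 = \frac{1}{2} \left(- \frac{1}{33037}\right) \left(42 + \sqrt{30} - 94882264\right) - 192797 = \frac{1}{2} \left(- \frac{1}{33037}\right) \left(-94882222 + \sqrt{30}\right) - 192797 = \left(\frac{47441111}{33037} - \frac{\sqrt{30}}{66074}\right) - 192797 = - \frac{6321993378}{33037} - \frac{\sqrt{30}}{66074}$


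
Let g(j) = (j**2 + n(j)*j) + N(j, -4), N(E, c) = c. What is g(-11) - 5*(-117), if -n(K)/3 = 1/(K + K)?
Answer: 1401/2 ≈ 700.50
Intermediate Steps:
n(K) = -3/(2*K) (n(K) = -3/(K + K) = -3*1/(2*K) = -3/(2*K))
g(j) = -11/2 + j**2 (g(j) = (j**2 + (-3/(2*j))*j) - 4 = (j**2 - 3/2) - 4 = (-3/2 + j**2) - 4 = -11/2 + j**2)
g(-11) - 5*(-117) = (-11/2 + (-11)**2) - 5*(-117) = (-11/2 + 121) + 585 = 231/2 + 585 = 1401/2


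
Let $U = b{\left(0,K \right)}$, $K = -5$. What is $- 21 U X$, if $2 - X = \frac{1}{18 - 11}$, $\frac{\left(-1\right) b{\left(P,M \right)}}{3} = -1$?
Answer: $-117$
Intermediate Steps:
$b{\left(P,M \right)} = 3$ ($b{\left(P,M \right)} = \left(-3\right) \left(-1\right) = 3$)
$U = 3$
$X = \frac{13}{7}$ ($X = 2 - \frac{1}{18 - 11} = 2 - \frac{1}{7} = \frac{13}{7} \approx 1.8571$)
$- 21 U X = \left(-21\right) 3 \cdot \frac{13}{7} = \left(-63\right) \frac{13}{7} = -117$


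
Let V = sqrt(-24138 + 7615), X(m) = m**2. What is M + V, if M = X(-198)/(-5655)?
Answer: -13068/1885 + I*sqrt(16523) ≈ -6.9326 + 128.54*I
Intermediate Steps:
V = I*sqrt(16523) (V = sqrt(-16523) = I*sqrt(16523) ≈ 128.54*I)
M = -13068/1885 (M = (-198)**2/(-5655) = 39204*(-1/5655) = -13068/1885 ≈ -6.9326)
M + V = -13068/1885 + I*sqrt(16523)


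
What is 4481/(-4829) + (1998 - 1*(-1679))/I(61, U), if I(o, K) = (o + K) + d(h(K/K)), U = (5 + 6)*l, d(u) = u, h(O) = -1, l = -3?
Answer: 17635246/130383 ≈ 135.26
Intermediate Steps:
U = -33 (U = (5 + 6)*(-3) = 11*(-3) = -33)
I(o, K) = -1 + K + o (I(o, K) = (o + K) - 1 = (K + o) - 1 = -1 + K + o)
4481/(-4829) + (1998 - 1*(-1679))/I(61, U) = 4481/(-4829) + (1998 - 1*(-1679))/(-1 - 33 + 61) = 4481*(-1/4829) + (1998 + 1679)/27 = -4481/4829 + 3677*(1/27) = -4481/4829 + 3677/27 = 17635246/130383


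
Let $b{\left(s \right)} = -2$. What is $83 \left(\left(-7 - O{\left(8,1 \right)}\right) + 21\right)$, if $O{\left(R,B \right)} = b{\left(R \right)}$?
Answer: $1328$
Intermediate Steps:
$O{\left(R,B \right)} = -2$
$83 \left(\left(-7 - O{\left(8,1 \right)}\right) + 21\right) = 83 \left(\left(-7 - -2\right) + 21\right) = 83 \left(\left(-7 + 2\right) + 21\right) = 83 \left(-5 + 21\right) = 83 \cdot 16 = 1328$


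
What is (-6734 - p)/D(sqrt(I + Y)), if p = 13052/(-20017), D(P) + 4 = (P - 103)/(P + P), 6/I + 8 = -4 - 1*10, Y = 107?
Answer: -2215267517736/1184465941 + 27764973756*sqrt(12914)/1184465941 ≈ 793.55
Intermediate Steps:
I = -3/11 (I = 6/(-8 + (-4 - 1*10)) = 6/(-8 + (-4 - 10)) = 6/(-8 - 14) = 6/(-22) = 6*(-1/22) = -3/11 ≈ -0.27273)
D(P) = -4 + (-103 + P)/(2*P) (D(P) = -4 + (P - 103)/(P + P) = -4 + (-103 + P)/((2*P)) = -4 + (-103 + P)*(1/(2*P)) = -4 + (-103 + P)/(2*P))
p = -13052/20017 (p = 13052*(-1/20017) = -13052/20017 ≈ -0.65205)
(-6734 - p)/D(sqrt(I + Y)) = (-6734 - 1*(-13052/20017))/(((-103 - 7*sqrt(-3/11 + 107))/(2*(sqrt(-3/11 + 107))))) = (-6734 + 13052/20017)/(((-103 - 7*sqrt(12914)/11)/(2*(sqrt(1174/11))))) = -134781426*2*sqrt(12914)/(11*(-103 - 7*sqrt(12914)/11))/20017 = -269562852*sqrt(12914)/(220187*(-103 - 7*sqrt(12914)/11))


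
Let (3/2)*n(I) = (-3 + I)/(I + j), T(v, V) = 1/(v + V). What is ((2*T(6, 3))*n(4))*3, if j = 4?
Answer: 1/18 ≈ 0.055556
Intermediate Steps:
T(v, V) = 1/(V + v)
n(I) = 2*(-3 + I)/(3*(4 + I)) (n(I) = 2*((-3 + I)/(I + 4))/3 = 2*((-3 + I)/(4 + I))/3 = 2*(-3 + I)/(3*(4 + I)))
((2*T(6, 3))*n(4))*3 = ((2/(3 + 6))*(2*(-3 + 4)/(3*(4 + 4))))*3 = ((2/9)*((⅔)*1/8))*3 = ((2*(⅑))*((⅔)*(⅛)*1))*3 = ((2/9)*(1/12))*3 = (1/54)*3 = 1/18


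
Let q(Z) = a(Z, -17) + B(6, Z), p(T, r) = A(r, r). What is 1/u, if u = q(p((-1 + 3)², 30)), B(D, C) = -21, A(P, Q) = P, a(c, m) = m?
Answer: -1/38 ≈ -0.026316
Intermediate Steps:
p(T, r) = r
q(Z) = -38 (q(Z) = -17 - 21 = -38)
u = -38
1/u = 1/(-38) = -1/38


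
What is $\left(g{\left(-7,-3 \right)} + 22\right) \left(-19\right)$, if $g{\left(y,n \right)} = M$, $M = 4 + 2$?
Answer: $-532$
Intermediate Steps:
$M = 6$
$g{\left(y,n \right)} = 6$
$\left(g{\left(-7,-3 \right)} + 22\right) \left(-19\right) = \left(6 + 22\right) \left(-19\right) = 28 \left(-19\right) = -532$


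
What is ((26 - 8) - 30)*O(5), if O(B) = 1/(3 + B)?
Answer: -3/2 ≈ -1.5000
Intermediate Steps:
((26 - 8) - 30)*O(5) = ((26 - 8) - 30)/(3 + 5) = (18 - 30)/8 = -12*1/8 = -3/2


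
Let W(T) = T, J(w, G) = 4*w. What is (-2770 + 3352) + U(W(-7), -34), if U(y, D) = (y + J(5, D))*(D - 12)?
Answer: -16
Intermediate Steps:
U(y, D) = (-12 + D)*(20 + y) (U(y, D) = (y + 4*5)*(D - 12) = (y + 20)*(-12 + D) = (20 + y)*(-12 + D) = (-12 + D)*(20 + y))
(-2770 + 3352) + U(W(-7), -34) = (-2770 + 3352) + (-240 - 12*(-7) + 20*(-34) - 34*(-7)) = 582 + (-240 + 84 - 680 + 238) = 582 - 598 = -16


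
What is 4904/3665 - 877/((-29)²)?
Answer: 910059/3082265 ≈ 0.29526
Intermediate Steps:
4904/3665 - 877/((-29)²) = 4904*(1/3665) - 877/841 = 4904/3665 - 877*1/841 = 4904/3665 - 877/841 = 910059/3082265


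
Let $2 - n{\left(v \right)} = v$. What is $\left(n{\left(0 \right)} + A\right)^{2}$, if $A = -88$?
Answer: $7396$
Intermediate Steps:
$n{\left(v \right)} = 2 - v$
$\left(n{\left(0 \right)} + A\right)^{2} = \left(\left(2 - 0\right) - 88\right)^{2} = \left(\left(2 + 0\right) - 88\right)^{2} = \left(2 - 88\right)^{2} = \left(-86\right)^{2} = 7396$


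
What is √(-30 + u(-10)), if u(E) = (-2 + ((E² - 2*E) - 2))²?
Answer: 7*√274 ≈ 115.87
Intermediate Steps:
u(E) = (-4 + E² - 2*E)² (u(E) = (-2 + (-2 + E² - 2*E))² = (-4 + E² - 2*E)²)
√(-30 + u(-10)) = √(-30 + (4 - 1*(-10)² + 2*(-10))²) = √(-30 + (4 - 1*100 - 20)²) = √(-30 + (4 - 100 - 20)²) = √(-30 + (-116)²) = √(-30 + 13456) = √13426 = 7*√274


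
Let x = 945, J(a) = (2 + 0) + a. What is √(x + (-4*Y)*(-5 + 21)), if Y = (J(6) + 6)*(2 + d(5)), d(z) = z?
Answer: I*√5327 ≈ 72.986*I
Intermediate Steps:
J(a) = 2 + a
Y = 98 (Y = ((2 + 6) + 6)*(2 + 5) = (8 + 6)*7 = 14*7 = 98)
√(x + (-4*Y)*(-5 + 21)) = √(945 + (-4*98)*(-5 + 21)) = √(945 - 392*16) = √(945 - 6272) = √(-5327) = I*√5327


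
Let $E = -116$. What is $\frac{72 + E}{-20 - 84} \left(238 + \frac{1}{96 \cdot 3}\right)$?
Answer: $\frac{753995}{7488} \approx 100.69$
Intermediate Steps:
$\frac{72 + E}{-20 - 84} \left(238 + \frac{1}{96 \cdot 3}\right) = \frac{72 - 116}{-20 - 84} \left(238 + \frac{1}{96 \cdot 3}\right) = - \frac{44}{-104} \left(238 + \frac{1}{288}\right) = \left(-44\right) \left(- \frac{1}{104}\right) \left(238 + \frac{1}{288}\right) = \frac{11}{26} \cdot \frac{68545}{288} = \frac{753995}{7488}$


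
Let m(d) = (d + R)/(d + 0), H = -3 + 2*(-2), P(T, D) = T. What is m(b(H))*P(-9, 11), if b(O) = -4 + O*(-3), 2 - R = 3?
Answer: -144/17 ≈ -8.4706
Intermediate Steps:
R = -1 (R = 2 - 1*3 = 2 - 3 = -1)
H = -7 (H = -3 - 4 = -7)
b(O) = -4 - 3*O
m(d) = (-1 + d)/d (m(d) = (d - 1)/(d + 0) = (-1 + d)/d)
m(b(H))*P(-9, 11) = ((-1 + (-4 - 3*(-7)))/(-4 - 3*(-7)))*(-9) = ((-1 + (-4 + 21))/(-4 + 21))*(-9) = ((-1 + 17)/17)*(-9) = ((1/17)*16)*(-9) = (16/17)*(-9) = -144/17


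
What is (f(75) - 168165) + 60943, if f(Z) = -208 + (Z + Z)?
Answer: -107280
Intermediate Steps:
f(Z) = -208 + 2*Z
(f(75) - 168165) + 60943 = ((-208 + 2*75) - 168165) + 60943 = ((-208 + 150) - 168165) + 60943 = (-58 - 168165) + 60943 = -168223 + 60943 = -107280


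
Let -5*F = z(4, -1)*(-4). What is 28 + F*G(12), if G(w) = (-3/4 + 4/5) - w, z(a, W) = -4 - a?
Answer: 2612/25 ≈ 104.48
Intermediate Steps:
G(w) = 1/20 - w (G(w) = (-3*1/4 + 4*(1/5)) - w = (-3/4 + 4/5) - w = 1/20 - w)
F = -32/5 (F = -(-4 - 1*4)*(-4)/5 = -(-4 - 4)*(-4)/5 = -(-8)*(-4)/5 = -1/5*32 = -32/5 ≈ -6.4000)
28 + F*G(12) = 28 - 32*(1/20 - 1*12)/5 = 28 - 32*(1/20 - 12)/5 = 28 - 32/5*(-239/20) = 28 + 1912/25 = 2612/25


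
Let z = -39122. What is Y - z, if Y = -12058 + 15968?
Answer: 43032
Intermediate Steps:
Y = 3910
Y - z = 3910 - 1*(-39122) = 3910 + 39122 = 43032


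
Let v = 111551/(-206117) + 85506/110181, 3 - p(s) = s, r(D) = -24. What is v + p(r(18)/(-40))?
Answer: 99729774493/37850295295 ≈ 2.6348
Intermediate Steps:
p(s) = 3 - s
v = 1777813157/7570059059 (v = 111551*(-1/206117) + 85506*(1/110181) = -111551/206117 + 28502/36727 = 1777813157/7570059059 ≈ 0.23485)
v + p(r(18)/(-40)) = 1777813157/7570059059 + (3 - (-24)/(-40)) = 1777813157/7570059059 + (3 - (-24)*(-1)/40) = 1777813157/7570059059 + (3 - 1*⅗) = 1777813157/7570059059 + (3 - ⅗) = 1777813157/7570059059 + 12/5 = 99729774493/37850295295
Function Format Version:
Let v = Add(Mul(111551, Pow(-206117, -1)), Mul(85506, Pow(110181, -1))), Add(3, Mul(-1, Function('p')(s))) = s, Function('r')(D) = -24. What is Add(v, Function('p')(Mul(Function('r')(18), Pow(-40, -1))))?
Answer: Rational(99729774493, 37850295295) ≈ 2.6348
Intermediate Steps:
Function('p')(s) = Add(3, Mul(-1, s))
v = Rational(1777813157, 7570059059) (v = Add(Mul(111551, Rational(-1, 206117)), Mul(85506, Rational(1, 110181))) = Add(Rational(-111551, 206117), Rational(28502, 36727)) = Rational(1777813157, 7570059059) ≈ 0.23485)
Add(v, Function('p')(Mul(Function('r')(18), Pow(-40, -1)))) = Add(Rational(1777813157, 7570059059), Add(3, Mul(-1, Mul(-24, Pow(-40, -1))))) = Add(Rational(1777813157, 7570059059), Add(3, Mul(-1, Mul(-24, Rational(-1, 40))))) = Add(Rational(1777813157, 7570059059), Add(3, Mul(-1, Rational(3, 5)))) = Add(Rational(1777813157, 7570059059), Add(3, Rational(-3, 5))) = Add(Rational(1777813157, 7570059059), Rational(12, 5)) = Rational(99729774493, 37850295295)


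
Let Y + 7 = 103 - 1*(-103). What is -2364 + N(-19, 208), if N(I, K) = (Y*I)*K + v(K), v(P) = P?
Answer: -788604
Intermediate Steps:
Y = 199 (Y = -7 + (103 - 1*(-103)) = -7 + (103 + 103) = -7 + 206 = 199)
N(I, K) = K + 199*I*K (N(I, K) = (199*I)*K + K = 199*I*K + K = K + 199*I*K)
-2364 + N(-19, 208) = -2364 + 208*(1 + 199*(-19)) = -2364 + 208*(1 - 3781) = -2364 + 208*(-3780) = -2364 - 786240 = -788604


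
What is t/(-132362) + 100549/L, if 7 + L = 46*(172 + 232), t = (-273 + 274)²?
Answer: 13308848161/2458888874 ≈ 5.4125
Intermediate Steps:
t = 1 (t = 1² = 1)
L = 18577 (L = -7 + 46*(172 + 232) = -7 + 46*404 = -7 + 18584 = 18577)
t/(-132362) + 100549/L = 1/(-132362) + 100549/18577 = 1*(-1/132362) + 100549*(1/18577) = -1/132362 + 100549/18577 = 13308848161/2458888874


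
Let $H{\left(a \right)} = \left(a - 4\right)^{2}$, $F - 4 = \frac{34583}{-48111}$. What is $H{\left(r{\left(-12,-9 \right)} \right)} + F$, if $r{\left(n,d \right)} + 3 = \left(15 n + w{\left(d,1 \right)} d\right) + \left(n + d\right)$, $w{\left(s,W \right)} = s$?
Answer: $\frac{776140180}{48111} \approx 16132.0$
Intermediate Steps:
$r{\left(n,d \right)} = -3 + d + d^{2} + 16 n$ ($r{\left(n,d \right)} = -3 + \left(\left(15 n + d d\right) + \left(n + d\right)\right) = -3 + \left(\left(15 n + d^{2}\right) + \left(d + n\right)\right) = -3 + \left(\left(d^{2} + 15 n\right) + \left(d + n\right)\right) = -3 + \left(d + d^{2} + 16 n\right) = -3 + d + d^{2} + 16 n$)
$F = \frac{157861}{48111}$ ($F = 4 + \frac{34583}{-48111} = 4 + 34583 \left(- \frac{1}{48111}\right) = 4 - \frac{34583}{48111} = \frac{157861}{48111} \approx 3.2812$)
$H{\left(a \right)} = \left(-4 + a\right)^{2}$ ($H{\left(a \right)} = \left(a - 4\right)^{2} = \left(-4 + a\right)^{2}$)
$H{\left(r{\left(-12,-9 \right)} \right)} + F = \left(-4 + \left(-3 - 9 + \left(-9\right)^{2} + 16 \left(-12\right)\right)\right)^{2} + \frac{157861}{48111} = \left(-4 - 123\right)^{2} + \frac{157861}{48111} = \left(-127\right)^{2} + \frac{157861}{48111} = 16129 + \frac{157861}{48111} = \frac{776140180}{48111}$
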